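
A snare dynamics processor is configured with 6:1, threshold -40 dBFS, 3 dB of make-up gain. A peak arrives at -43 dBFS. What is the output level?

-40 dBFS

-43 dBFS is 3 dB below the -40 dBFS threshold, so no gain reduction is applied.
Make-up gain adds 3 dB: -43 + 3 = -40 dBFS.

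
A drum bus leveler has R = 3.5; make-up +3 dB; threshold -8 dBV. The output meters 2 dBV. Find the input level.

Stripping the +3 dB make-up gives -1 dBV at the gain stage.
Post-compression overshoot = -1 − (-8) = 7 dB.
Before 3.5:1 compression the overshoot was 7 × 3.5 = 24.5 dB, so input = -8 + 24.5 = 16.5 dBV.

16.5 dBV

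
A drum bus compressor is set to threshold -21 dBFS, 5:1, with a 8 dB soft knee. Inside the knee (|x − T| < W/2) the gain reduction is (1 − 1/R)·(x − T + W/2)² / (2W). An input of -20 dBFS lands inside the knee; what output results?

-21.25 dBFS

x − T + W/2 = -20 − (-21) + 4 = 5.
GR = (1 − 1/5) × 5² / 16 = 0.8 × 25 / 16 = 1.25 dB.
Output = -20 − 1.25 = -21.25 dBFS.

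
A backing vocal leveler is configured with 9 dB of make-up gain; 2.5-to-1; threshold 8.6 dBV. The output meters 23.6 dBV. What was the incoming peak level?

Before make-up, the level was 23.6 − 9 = 14.6 dBV.
The compressed level sits 14.6 − 8.6 = 6 dB over threshold.
Input overshoot = R × output overshoot = 15 dB → input = 8.6 + 15 = 23.6 dBV.

23.6 dBV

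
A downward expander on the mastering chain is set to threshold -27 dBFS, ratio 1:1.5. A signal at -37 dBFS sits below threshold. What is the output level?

Below threshold, a 1:1.5 expander applies gain = (1.5−1)×(T − x) of attenuation.
(1.5−1) × 10 = 5 dB, so output = -37 − 5 = -42 dBFS.

-42 dBFS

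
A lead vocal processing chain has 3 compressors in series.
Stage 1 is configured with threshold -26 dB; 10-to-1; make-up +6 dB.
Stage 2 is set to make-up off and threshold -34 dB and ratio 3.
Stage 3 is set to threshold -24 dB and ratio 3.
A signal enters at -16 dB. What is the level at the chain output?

-29 dB

Stage 1: overshoot 10 dB → 10/10 = 1 dB → -25 dB; +6 dB make-up → -19 dB.
Stage 2: 15 dB above -34 dB, reduced 3:1 to 5 dB above → -29 dB.
Stage 3: -29 dB is at or below the -24 dB threshold — no compression; output -29 dB.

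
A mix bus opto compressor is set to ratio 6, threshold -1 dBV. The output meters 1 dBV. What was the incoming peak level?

The compressed level sits 1 − (-1) = 2 dB over threshold.
Before 6:1 compression the overshoot was 2 × 6 = 12 dB, so input = -1 + 12 = 11 dBV.

11 dBV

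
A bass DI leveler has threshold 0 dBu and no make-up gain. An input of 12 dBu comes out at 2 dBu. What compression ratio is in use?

6:1

Input overshoot = 12 − 0 = 12 dB; output overshoot = 2 − 0 = 2 dB.
Ratio = 12 / 2 = 6.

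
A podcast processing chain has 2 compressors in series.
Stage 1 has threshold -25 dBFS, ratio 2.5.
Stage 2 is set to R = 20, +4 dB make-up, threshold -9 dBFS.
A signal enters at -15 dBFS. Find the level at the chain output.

Stage 1: -15 dBFS is 10 dB over -25 dBFS; at 2.5:1 that becomes 4 dB over, giving -21 dBFS.
Stage 2: -21 dBFS is at or below the -9 dBFS threshold — no compression; make-up brings it to -17 dBFS.

-17 dBFS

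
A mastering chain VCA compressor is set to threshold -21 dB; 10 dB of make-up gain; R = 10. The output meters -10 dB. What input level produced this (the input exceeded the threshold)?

-11 dB

Remove make-up: -10 − 10 = -20 dB.
The compressed level sits -20 − (-21) = 1 dB over threshold.
Input overshoot = R × output overshoot = 10 dB → input = -21 + 10 = -11 dB.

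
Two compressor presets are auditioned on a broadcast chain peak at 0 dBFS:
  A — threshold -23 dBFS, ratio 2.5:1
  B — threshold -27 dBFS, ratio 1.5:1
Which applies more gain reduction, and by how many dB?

A, by 4.8 dB

A: 23 dB over, compressed to 9.2 dB over, so 13.8 dB of GR.
B: 27 dB over, compressed to 18 dB over, so 9 dB of GR.
Difference: 4.8 dB in favour of A.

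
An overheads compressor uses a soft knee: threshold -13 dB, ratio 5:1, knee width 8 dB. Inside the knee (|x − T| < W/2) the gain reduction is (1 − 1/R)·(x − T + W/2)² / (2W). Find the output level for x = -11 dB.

x − T + W/2 = -11 − (-13) + 4 = 6.
GR = (1 − 1/5) × 6² / 16 = 0.8 × 36 / 16 = 1.8 dB.
Output = -11 − 1.8 = -12.8 dB.

-12.8 dB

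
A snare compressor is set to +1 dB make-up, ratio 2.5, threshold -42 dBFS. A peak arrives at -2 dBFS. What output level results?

The input is 40 dB above the -42 dBFS threshold.
2.5:1 compression reduces that to 40/2.5 = 16 dB over.
Output = -42 + 16 = -26 dBFS; make-up adds 1 dB, giving -25 dBFS.

-25 dBFS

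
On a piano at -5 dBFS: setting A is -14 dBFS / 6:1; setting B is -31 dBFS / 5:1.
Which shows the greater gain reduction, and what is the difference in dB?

B, by 13.3 dB

A: GR = 9 − 9/6 = 7.5 dB.
B: GR = 26 − 26/5 = 20.8 dB.
Difference: 13.3 dB in favour of B.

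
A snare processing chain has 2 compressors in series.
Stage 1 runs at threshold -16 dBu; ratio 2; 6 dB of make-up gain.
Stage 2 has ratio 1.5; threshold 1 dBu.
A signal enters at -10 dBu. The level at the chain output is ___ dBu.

-7 dBu

Stage 1: -10 dBu is 6 dB over -16 dBu; at 2:1 that becomes 3 dB over, giving -13 dBu; +6 dB make-up → -7 dBu.
Stage 2: -7 dBu ≤ 1 dBu, so stage 2 doesn't engage; output -7 dBu.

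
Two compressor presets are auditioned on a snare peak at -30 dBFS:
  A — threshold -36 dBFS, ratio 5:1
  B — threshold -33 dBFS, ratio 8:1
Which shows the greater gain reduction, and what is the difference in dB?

A: overshoot 6 dB → output overshoot 1.2 dB → GR 4.8 dB.
B: overshoot 3 dB → output overshoot 0.375 dB → GR 2.625 dB.
Difference: 2.175 dB in favour of A.

A, by 2.175 dB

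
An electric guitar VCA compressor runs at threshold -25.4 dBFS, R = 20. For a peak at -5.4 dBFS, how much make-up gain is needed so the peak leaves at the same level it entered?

Without make-up, output = threshold + overshoot/20 = -25.4 + 1 = -24.4 dBFS.
Gap to target: 19 dB.

19 dB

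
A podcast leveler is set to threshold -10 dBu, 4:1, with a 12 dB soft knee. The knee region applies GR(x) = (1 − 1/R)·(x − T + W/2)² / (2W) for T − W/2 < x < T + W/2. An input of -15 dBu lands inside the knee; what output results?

-15.03125 dBu

x − T + W/2 = -15 − (-10) + 6 = 1.
GR = (1 − 1/4) × 1² / 24 = 0.75 × 1 / 24 = 0.03125 dB.
Output = -15 − 0.03125 = -15.03125 dBu.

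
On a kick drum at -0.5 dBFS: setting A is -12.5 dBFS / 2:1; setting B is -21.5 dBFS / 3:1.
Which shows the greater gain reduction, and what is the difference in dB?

B, by 8 dB

A: overshoot 12 dB → output overshoot 6 dB → GR 6 dB.
B: overshoot 21 dB → output overshoot 7 dB → GR 14 dB.
Difference: 8 dB in favour of B.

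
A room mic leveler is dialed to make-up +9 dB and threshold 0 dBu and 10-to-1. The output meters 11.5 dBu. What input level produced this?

25 dBu

Stripping the +9 dB make-up gives 2.5 dBu at the gain stage.
Post-compression overshoot = 2.5 − 0 = 2.5 dB.
Input overshoot = R × output overshoot = 25 dB → input = 0 + 25 = 25 dBu.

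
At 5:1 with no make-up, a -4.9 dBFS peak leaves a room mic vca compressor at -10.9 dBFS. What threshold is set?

Let T be the threshold. Output overshoot = (input overshoot)/R, so -10.9 − T = (-4.9 − T)/5.
5·(-10.9 − T) = -4.9 − T → 4·T = -54.5 − (-4.9) = -49.6.
T = -49.6/4 = -12.4 dBFS.

-12.4 dBFS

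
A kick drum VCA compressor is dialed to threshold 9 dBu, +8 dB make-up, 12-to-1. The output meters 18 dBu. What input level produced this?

Remove make-up: 18 − 8 = 10 dBu.
Post-compression overshoot = 10 − 9 = 1 dB.
Before 12:1 compression the overshoot was 1 × 12 = 12 dB, so input = 9 + 12 = 21 dBu.

21 dBu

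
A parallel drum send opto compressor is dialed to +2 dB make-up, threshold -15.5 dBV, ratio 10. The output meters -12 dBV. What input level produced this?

Remove make-up: -12 − 2 = -14 dBV.
Post-compression overshoot = -14 − (-15.5) = 1.5 dB.
Input overshoot = R × output overshoot = 15 dB → input = -15.5 + 15 = -0.5 dBV.

-0.5 dBV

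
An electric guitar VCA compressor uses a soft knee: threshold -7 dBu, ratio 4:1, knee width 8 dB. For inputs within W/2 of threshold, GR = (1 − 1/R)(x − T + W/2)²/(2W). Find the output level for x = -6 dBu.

x − T + W/2 = -6 − (-7) + 4 = 5.
GR = (1 − 1/4) × 5² / 16 = 0.75 × 25 / 16 = 1.171875 dB.
Output = -6 − 1.171875 = -7.171875 dBu.

-7.171875 dBu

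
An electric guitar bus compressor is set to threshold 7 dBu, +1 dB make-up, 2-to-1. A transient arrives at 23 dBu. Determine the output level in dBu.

23 dBu sits 16 dB over threshold.
The 16 dB excess becomes 8 dB after 2:1 reduction.
That puts the output at 15 dBu; make-up adds 1 dB, giving 16 dBu.

16 dBu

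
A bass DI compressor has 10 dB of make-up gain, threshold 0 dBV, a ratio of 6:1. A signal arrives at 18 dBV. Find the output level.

13 dBV

Overshoot: 18 − 0 = 18 dB.
At 6:1 the overshoot is divided by 6, leaving 3 dB above threshold.
That puts the output at 3 dBV; make-up adds 10 dB, giving 13 dBV.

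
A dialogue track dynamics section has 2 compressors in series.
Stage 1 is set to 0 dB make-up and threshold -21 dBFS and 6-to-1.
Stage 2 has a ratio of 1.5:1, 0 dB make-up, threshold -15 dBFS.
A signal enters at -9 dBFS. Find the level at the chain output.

Stage 1: -9 dBFS is 12 dB over -21 dBFS; at 6:1 that becomes 2 dB over, giving -19 dBFS.
Stage 2: below threshold (-19 ≤ -15); passes unchanged; output -19 dBFS.

-19 dBFS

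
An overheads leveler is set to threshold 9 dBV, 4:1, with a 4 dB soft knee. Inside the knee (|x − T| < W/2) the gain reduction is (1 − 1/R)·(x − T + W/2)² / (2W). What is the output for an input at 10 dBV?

x − T + W/2 = 10 − 9 + 2 = 3.
GR = (1 − 1/4) × 3² / 8 = 0.75 × 9 / 8 = 0.84375 dB.
Output = 10 − 0.84375 = 9.15625 dBV.

9.15625 dBV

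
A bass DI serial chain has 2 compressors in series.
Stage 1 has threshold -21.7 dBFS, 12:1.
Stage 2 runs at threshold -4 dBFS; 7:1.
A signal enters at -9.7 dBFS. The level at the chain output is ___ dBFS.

Stage 1: -9.7 dBFS is 12 dB over -21.7 dBFS; at 12:1 that becomes 1 dB over, giving -20.7 dBFS.
Stage 2: below threshold (-20.7 ≤ -4); passes unchanged; output -20.7 dBFS.

-20.7 dBFS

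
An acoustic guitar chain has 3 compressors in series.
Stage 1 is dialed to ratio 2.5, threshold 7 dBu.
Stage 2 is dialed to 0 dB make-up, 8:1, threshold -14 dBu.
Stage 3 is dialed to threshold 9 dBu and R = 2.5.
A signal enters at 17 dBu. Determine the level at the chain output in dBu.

Stage 1: 10 dB above 7 dBu, reduced 2.5:1 to 4 dB above → 11 dBu.
Stage 2: 11 dBu is 25 dB over -14 dBu; at 8:1 that becomes 3.125 dB over, giving -10.875 dBu.
Stage 3: below threshold (-10.875 ≤ 9); passes unchanged; output -10.875 dBu.

-10.875 dBu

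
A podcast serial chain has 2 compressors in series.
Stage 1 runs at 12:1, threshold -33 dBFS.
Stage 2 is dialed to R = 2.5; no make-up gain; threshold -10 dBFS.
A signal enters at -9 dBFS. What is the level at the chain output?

-31 dBFS

Stage 1: overshoot 24 dB → 24/12 = 2 dB → -31 dBFS.
Stage 2: -31 dBFS ≤ -10 dBFS, so stage 2 doesn't engage; output -31 dBFS.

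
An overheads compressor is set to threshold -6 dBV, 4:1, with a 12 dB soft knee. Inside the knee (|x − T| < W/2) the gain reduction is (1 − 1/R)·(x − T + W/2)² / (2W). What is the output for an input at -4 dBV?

-6 dBV

x − T + W/2 = -4 − (-6) + 6 = 8.
GR = (1 − 1/4) × 8² / 24 = 0.75 × 64 / 24 = 2 dB.
Output = -4 − 2 = -6 dBV.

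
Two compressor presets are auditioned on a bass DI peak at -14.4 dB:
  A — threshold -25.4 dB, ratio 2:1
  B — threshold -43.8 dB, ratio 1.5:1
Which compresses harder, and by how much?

B, by 4.3 dB

A: 11 dB over, compressed to 5.5 dB over, so 5.5 dB of GR.
B: 29.4 dB over, compressed to 19.6 dB over, so 9.8 dB of GR.
Difference: 4.3 dB in favour of B.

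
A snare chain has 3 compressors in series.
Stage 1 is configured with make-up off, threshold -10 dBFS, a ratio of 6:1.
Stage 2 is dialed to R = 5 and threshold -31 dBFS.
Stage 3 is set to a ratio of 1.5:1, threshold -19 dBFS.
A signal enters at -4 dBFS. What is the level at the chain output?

Stage 1: 6 dB above -10 dBFS, reduced 6:1 to 1 dB above → -9 dBFS.
Stage 2: overshoot 22 dB → 22/5 = 4.4 dB → -26.6 dBFS.
Stage 3: -26.6 dBFS ≤ -19 dBFS, so stage 3 doesn't engage; output -26.6 dBFS.

-26.6 dBFS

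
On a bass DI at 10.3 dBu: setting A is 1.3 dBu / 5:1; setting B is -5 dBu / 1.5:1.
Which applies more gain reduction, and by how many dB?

A, by 2.1 dB

A: overshoot 9 dB → output overshoot 1.8 dB → GR 7.2 dB.
B: overshoot 15.3 dB → output overshoot 10.2 dB → GR 5.1 dB.
A reduces 2.1 dB more.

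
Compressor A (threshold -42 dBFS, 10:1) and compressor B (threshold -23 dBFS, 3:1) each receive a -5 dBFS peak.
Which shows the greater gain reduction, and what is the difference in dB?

A, by 21.3 dB

A: overshoot 37 dB → output overshoot 3.7 dB → GR 33.3 dB.
B: overshoot 18 dB → output overshoot 6 dB → GR 12 dB.
Difference: 21.3 dB in favour of A.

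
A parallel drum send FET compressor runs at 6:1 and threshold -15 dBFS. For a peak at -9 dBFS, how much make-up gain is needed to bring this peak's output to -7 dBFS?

7 dB

Overshoot 6 dB → 6/6 = 1 dB after compression, so the compressed level is -15 + 1 = -14 dBFS.
Make-up = target − compressed = -7 − (-14) = 7 dB.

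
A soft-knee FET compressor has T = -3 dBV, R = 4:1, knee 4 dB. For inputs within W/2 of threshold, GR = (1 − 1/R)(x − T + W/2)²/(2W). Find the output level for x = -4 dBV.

x − T + W/2 = -4 − (-3) + 2 = 1.
GR = (1 − 1/4) × 1² / 8 = 0.75 × 1 / 8 = 0.09375 dB.
Output = -4 − 0.09375 = -4.09375 dBV.

-4.09375 dBV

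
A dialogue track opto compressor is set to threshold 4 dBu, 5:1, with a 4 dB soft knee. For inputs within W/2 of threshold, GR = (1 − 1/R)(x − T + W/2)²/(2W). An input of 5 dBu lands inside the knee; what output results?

x − T + W/2 = 5 − 4 + 2 = 3.
GR = (1 − 1/5) × 3² / 8 = 0.8 × 9 / 8 = 0.9 dB.
Output = 5 − 0.9 = 4.1 dBu.

4.1 dBu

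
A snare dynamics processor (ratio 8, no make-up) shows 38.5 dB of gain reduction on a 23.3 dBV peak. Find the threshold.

-20.7 dBV

Input is 44 dB above T (since output overshoot × R = input overshoot: (-15.2 − T)·8 = 23.3 − T gives T = -20.7 dBV).
Check: -20.7 + (23.3 − (-20.7))/8 = -20.7 + 5.5 = -15.2 dBV. ✓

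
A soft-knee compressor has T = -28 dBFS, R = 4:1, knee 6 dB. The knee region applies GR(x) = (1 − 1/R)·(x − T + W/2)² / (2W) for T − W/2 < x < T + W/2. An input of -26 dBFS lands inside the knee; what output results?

x − T + W/2 = -26 − (-28) + 3 = 5.
GR = (1 − 1/4) × 5² / 12 = 0.75 × 25 / 12 = 1.5625 dB.
Output = -26 − 1.5625 = -27.5625 dBFS.

-27.5625 dBFS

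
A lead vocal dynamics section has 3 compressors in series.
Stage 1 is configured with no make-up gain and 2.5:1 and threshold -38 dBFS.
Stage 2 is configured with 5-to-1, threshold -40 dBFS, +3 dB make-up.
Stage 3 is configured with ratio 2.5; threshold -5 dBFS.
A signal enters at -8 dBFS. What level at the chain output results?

-34.2 dBFS

Stage 1: -8 dBFS is 30 dB over -38 dBFS; at 2.5:1 that becomes 12 dB over, giving -26 dBFS.
Stage 2: -26 dBFS is 14 dB over -40 dBFS; at 5:1 that becomes 2.8 dB over, giving -37.2 dBFS; +3 dB make-up → -34.2 dBFS.
Stage 3: below threshold (-34.2 ≤ -5); passes unchanged; output -34.2 dBFS.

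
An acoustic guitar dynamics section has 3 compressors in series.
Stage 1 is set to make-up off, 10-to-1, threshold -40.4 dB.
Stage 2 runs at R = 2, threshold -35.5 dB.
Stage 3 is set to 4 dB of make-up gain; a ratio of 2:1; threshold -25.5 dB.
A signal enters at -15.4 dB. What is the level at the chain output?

Stage 1: overshoot 25 dB → 25/10 = 2.5 dB → -37.9 dB.
Stage 2: -37.9 dB ≤ -35.5 dB, so stage 2 doesn't engage; output -37.9 dB.
Stage 3: -37.9 dB is at or below the -25.5 dB threshold — no compression; make-up brings it to -33.9 dB.

-33.9 dB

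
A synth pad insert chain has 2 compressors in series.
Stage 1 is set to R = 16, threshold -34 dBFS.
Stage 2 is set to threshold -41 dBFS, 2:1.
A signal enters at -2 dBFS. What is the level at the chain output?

Stage 1: -2 dBFS is 32 dB over -34 dBFS; at 16:1 that becomes 2 dB over, giving -32 dBFS.
Stage 2: -32 dBFS is 9 dB over -41 dBFS; at 2:1 that becomes 4.5 dB over, giving -36.5 dBFS.

-36.5 dBFS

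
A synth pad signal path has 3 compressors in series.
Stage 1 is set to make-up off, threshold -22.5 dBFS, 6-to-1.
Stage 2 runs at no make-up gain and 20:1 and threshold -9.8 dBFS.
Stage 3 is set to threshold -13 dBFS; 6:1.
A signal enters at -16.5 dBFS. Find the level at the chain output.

-21.5 dBFS

Stage 1: -16.5 dBFS is 6 dB over -22.5 dBFS; at 6:1 that becomes 1 dB over, giving -21.5 dBFS.
Stage 2: -21.5 dBFS is at or below the -9.8 dBFS threshold — no compression; output -21.5 dBFS.
Stage 3: -21.5 dBFS is at or below the -13 dBFS threshold — no compression; output -21.5 dBFS.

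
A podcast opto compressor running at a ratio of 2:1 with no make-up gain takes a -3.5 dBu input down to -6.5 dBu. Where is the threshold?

-9.5 dBu

Gain reduction = -3.5 − (-6.5) = 3 dB; output overshoot = GR / (R − 1) = 3 / 1 = 3 dB.
Threshold = output − output overshoot = -6.5 − 3 = -9.5 dBu.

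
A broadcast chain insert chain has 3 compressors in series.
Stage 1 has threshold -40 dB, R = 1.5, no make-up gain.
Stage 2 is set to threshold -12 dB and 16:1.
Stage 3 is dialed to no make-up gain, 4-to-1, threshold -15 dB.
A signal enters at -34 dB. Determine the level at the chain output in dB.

-36 dB

Stage 1: overshoot 6 dB → 6/1.5 = 4 dB → -36 dB.
Stage 2: -36 dB is at or below the -12 dB threshold — no compression; output -36 dB.
Stage 3: -36 dB is at or below the -15 dB threshold — no compression; output -36 dB.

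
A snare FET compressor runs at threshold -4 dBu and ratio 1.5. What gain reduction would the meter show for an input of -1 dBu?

1 dB

-1 dBu exceeds the threshold by 3 dB.
A 1.5:1 ratio leaves 2 dB of that excess.
So the signal is attenuated by 3 − 2 = 1 dB.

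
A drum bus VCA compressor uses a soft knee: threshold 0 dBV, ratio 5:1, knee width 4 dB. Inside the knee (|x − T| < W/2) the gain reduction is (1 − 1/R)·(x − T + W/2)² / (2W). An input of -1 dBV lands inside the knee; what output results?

x − T + W/2 = -1 − 0 + 2 = 1.
GR = (1 − 1/5) × 1² / 8 = 0.8 × 1 / 8 = 0.1 dB.
Output = -1 − 0.1 = -1.1 dBV.

-1.1 dBV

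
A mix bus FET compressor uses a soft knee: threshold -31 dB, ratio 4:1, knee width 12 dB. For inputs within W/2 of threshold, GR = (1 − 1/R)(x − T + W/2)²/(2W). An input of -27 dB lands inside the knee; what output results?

-30.125 dB

x − T + W/2 = -27 − (-31) + 6 = 10.
GR = (1 − 1/4) × 10² / 24 = 0.75 × 100 / 24 = 3.125 dB.
Output = -27 − 3.125 = -30.125 dB.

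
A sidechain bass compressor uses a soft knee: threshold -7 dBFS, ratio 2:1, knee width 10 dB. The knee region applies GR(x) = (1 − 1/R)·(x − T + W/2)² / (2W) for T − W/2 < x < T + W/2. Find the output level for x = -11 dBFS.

x − T + W/2 = -11 − (-7) + 5 = 1.
GR = (1 − 1/2) × 1² / 20 = 0.5 × 1 / 20 = 0.025 dB.
Output = -11 − 0.025 = -11.025 dBFS.

-11.025 dBFS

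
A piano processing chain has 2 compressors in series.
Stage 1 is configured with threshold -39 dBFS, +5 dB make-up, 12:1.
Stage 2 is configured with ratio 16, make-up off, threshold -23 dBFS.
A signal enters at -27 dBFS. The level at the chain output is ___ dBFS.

Stage 1: overshoot 12 dB → 12/12 = 1 dB → -38 dBFS; +5 dB make-up → -33 dBFS.
Stage 2: -33 dBFS ≤ -23 dBFS, so stage 2 doesn't engage; output -33 dBFS.

-33 dBFS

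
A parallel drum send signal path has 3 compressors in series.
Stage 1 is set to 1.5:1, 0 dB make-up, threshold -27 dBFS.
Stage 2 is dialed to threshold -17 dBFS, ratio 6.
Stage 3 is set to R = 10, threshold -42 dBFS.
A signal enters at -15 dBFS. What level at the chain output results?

Stage 1: overshoot 12 dB → 12/1.5 = 8 dB → -19 dBFS.
Stage 2: -19 dBFS is at or below the -17 dBFS threshold — no compression; output -19 dBFS.
Stage 3: 23 dB above -42 dBFS, reduced 10:1 to 2.3 dB above → -39.7 dBFS.

-39.7 dBFS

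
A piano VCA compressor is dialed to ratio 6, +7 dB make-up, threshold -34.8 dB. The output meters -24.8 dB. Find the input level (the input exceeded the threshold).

-16.8 dB

Remove make-up: -24.8 − 7 = -31.8 dB.
Post-compression overshoot = -31.8 − (-34.8) = 3 dB.
Before 6:1 compression the overshoot was 3 × 6 = 18 dB, so input = -34.8 + 18 = -16.8 dB.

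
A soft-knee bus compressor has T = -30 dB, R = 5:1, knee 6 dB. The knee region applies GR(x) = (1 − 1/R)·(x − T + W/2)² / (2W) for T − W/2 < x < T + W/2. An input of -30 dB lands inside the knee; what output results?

-30.6 dB

x − T + W/2 = -30 − (-30) + 3 = 3.
GR = (1 − 1/5) × 3² / 12 = 0.8 × 9 / 12 = 0.6 dB.
Output = -30 − 0.6 = -30.6 dB.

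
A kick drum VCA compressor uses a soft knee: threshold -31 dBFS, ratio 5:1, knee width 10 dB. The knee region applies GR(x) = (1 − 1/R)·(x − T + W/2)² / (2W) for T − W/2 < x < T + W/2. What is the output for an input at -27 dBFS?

-30.24 dBFS

x − T + W/2 = -27 − (-31) + 5 = 9.
GR = (1 − 1/5) × 9² / 20 = 0.8 × 81 / 20 = 3.24 dB.
Output = -27 − 3.24 = -30.24 dBFS.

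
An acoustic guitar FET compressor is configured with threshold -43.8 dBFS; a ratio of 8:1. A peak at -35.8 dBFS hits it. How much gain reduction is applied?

7 dB

-35.8 dBFS exceeds the threshold by 8 dB.
A 8:1 ratio leaves 1 dB of that excess.
GR = overshoot in − overshoot out = 8 − 1 = 7 dB.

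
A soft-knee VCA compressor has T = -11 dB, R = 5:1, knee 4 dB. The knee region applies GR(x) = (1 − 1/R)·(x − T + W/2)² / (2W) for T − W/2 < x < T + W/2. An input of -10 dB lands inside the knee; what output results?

x − T + W/2 = -10 − (-11) + 2 = 3.
GR = (1 − 1/5) × 3² / 8 = 0.8 × 9 / 8 = 0.9 dB.
Output = -10 − 0.9 = -10.9 dB.

-10.9 dB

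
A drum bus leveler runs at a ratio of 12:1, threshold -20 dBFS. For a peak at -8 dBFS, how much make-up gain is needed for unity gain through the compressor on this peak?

11 dB

Without make-up, output = threshold + overshoot/12 = -20 + 1 = -19 dBFS.
Gap to target: 11 dB.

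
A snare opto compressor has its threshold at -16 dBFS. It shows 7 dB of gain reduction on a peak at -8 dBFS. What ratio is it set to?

8:1

Input overshoot = -8 − (-16) = 8 dB.
Output overshoot = 8 − 7 = 1 dB.
Ratio = input overshoot / output overshoot = 8 / 1 = 8.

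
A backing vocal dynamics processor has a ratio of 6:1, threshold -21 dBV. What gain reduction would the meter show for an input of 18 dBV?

32.5 dB

The signal is 39 dB above threshold.
At 6:1, output sits 39/6 = 6.5 dB above threshold.
GR = overshoot in − overshoot out = 39 − 6.5 = 32.5 dB.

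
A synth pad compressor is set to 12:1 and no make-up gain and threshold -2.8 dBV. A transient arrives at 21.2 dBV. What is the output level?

-0.8 dBV

The input is 24 dB above the -2.8 dBV threshold.
The 24 dB excess becomes 2 dB after 12:1 reduction.
Output = -2.8 + 2 = -0.8 dBV.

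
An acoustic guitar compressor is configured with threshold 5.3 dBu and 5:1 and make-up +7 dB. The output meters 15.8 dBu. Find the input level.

22.8 dBu

Before make-up, the level was 15.8 − 7 = 8.8 dBu.
The compressed level sits 8.8 − 5.3 = 3.5 dB over threshold.
Before 5:1 compression the overshoot was 3.5 × 5 = 17.5 dB, so input = 5.3 + 17.5 = 22.8 dBu.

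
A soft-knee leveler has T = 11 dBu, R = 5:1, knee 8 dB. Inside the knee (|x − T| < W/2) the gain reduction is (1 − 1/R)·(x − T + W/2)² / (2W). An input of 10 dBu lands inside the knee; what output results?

x − T + W/2 = 10 − 11 + 4 = 3.
GR = (1 − 1/5) × 3² / 16 = 0.8 × 9 / 16 = 0.45 dB.
Output = 10 − 0.45 = 9.55 dBu.

9.55 dBu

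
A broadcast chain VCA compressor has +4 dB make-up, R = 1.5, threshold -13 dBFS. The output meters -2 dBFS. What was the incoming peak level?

-2.5 dBFS

Remove make-up: -2 − 4 = -6 dBFS.
The compressed level sits -6 − (-13) = 7 dB over threshold.
Before 1.5:1 compression the overshoot was 7 × 1.5 = 10.5 dB, so input = -13 + 10.5 = -2.5 dBFS.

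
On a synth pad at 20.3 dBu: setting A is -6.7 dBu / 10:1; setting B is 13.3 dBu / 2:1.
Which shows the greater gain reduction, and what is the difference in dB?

A: GR = 27 − 27/10 = 24.3 dB.
B: GR = 7 − 7/2 = 3.5 dB.
Difference: 20.8 dB in favour of A.

A, by 20.8 dB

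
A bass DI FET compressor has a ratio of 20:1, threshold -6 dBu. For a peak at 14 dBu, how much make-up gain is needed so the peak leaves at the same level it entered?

19 dB

The peak compresses to -6 + 20/20 = -5 dBu.
To reach 14 dBu requires 14 − (-5) = 19 dB of make-up.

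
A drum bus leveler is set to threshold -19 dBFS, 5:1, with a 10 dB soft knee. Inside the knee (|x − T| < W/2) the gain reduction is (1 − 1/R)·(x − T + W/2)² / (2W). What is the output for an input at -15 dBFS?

x − T + W/2 = -15 − (-19) + 5 = 9.
GR = (1 − 1/5) × 9² / 20 = 0.8 × 81 / 20 = 3.24 dB.
Output = -15 − 3.24 = -18.24 dBFS.

-18.24 dBFS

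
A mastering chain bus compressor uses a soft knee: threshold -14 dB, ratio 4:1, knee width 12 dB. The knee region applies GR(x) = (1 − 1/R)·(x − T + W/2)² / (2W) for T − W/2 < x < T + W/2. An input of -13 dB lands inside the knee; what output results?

-14.53125 dB

x − T + W/2 = -13 − (-14) + 6 = 7.
GR = (1 − 1/4) × 7² / 24 = 0.75 × 49 / 24 = 1.53125 dB.
Output = -13 − 1.53125 = -14.53125 dB.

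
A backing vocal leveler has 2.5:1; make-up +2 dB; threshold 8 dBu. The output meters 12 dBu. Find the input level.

13 dBu

Before make-up, the level was 12 − 2 = 10 dBu.
The compressed level sits 10 − 8 = 2 dB over threshold.
Before 2.5:1 compression the overshoot was 2 × 2.5 = 5 dB, so input = 8 + 5 = 13 dBu.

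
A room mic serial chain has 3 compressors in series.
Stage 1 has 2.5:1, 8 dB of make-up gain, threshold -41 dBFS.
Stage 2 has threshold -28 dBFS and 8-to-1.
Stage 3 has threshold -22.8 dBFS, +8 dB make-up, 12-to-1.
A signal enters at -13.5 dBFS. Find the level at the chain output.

Stage 1: overshoot 27.5 dB → 27.5/2.5 = 11 dB → -30 dBFS; +8 dB make-up → -22 dBFS.
Stage 2: overshoot 6 dB → 6/8 = 0.75 dB → -27.25 dBFS.
Stage 3: -27.25 dBFS is at or below the -22.8 dBFS threshold — no compression; make-up brings it to -19.25 dBFS.

-19.25 dBFS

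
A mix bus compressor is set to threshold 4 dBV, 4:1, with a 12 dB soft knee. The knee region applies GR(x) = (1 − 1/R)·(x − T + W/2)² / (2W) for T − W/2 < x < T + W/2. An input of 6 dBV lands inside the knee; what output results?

4 dBV

x − T + W/2 = 6 − 4 + 6 = 8.
GR = (1 − 1/4) × 8² / 24 = 0.75 × 64 / 24 = 2 dB.
Output = 6 − 2 = 4 dBV.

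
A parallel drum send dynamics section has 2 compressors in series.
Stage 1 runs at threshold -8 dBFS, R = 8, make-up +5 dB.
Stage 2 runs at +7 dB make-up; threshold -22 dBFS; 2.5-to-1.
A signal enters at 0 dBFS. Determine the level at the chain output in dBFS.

-7 dBFS

Stage 1: 8 dB above -8 dBFS, reduced 8:1 to 1 dB above → -7 dBFS; +5 dB make-up → -2 dBFS.
Stage 2: overshoot 20 dB → 20/2.5 = 8 dB → -14 dBFS; +7 dB make-up → -7 dBFS.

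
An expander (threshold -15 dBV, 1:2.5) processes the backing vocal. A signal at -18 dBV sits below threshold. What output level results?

-22.5 dBV

Below threshold, a 1:2.5 expander applies gain = (2.5−1)×(T − x) of attenuation.
(2.5−1) × 3 = 4.5 dB, so output = -18 − 4.5 = -22.5 dBV.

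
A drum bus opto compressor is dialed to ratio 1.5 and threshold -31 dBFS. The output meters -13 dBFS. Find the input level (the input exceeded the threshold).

Post-compression overshoot = -13 − (-31) = 18 dB.
Before 1.5:1 compression the overshoot was 18 × 1.5 = 27 dB, so input = -31 + 27 = -4 dBFS.

-4 dBFS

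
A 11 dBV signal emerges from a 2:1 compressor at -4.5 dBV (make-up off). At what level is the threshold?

-20 dBV

Input is 31 dB above T (since output overshoot × R = input overshoot: (-4.5 − T)·2 = 11 − T gives T = -20 dBV).
Check: -20 + (11 − (-20))/2 = -20 + 15.5 = -4.5 dBV. ✓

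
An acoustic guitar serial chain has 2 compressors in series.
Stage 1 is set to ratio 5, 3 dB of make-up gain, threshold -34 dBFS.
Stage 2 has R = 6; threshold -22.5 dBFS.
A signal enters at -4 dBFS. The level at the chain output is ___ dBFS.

Stage 1: -4 dBFS is 30 dB over -34 dBFS; at 5:1 that becomes 6 dB over, giving -28 dBFS; +3 dB make-up → -25 dBFS.
Stage 2: -25 dBFS is at or below the -22.5 dBFS threshold — no compression; output -25 dBFS.

-25 dBFS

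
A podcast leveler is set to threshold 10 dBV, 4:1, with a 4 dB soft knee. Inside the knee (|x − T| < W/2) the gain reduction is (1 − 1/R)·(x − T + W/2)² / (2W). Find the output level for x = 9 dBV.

x − T + W/2 = 9 − 10 + 2 = 1.
GR = (1 − 1/4) × 1² / 8 = 0.75 × 1 / 8 = 0.09375 dB.
Output = 9 − 0.09375 = 8.90625 dBV.

8.90625 dBV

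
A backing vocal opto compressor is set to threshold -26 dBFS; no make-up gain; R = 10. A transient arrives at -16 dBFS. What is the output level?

-25 dBFS

The input is 10 dB above the -26 dBFS threshold.
The 10 dB excess becomes 1 dB after 10:1 reduction.
Output = -26 + 1 = -25 dBFS.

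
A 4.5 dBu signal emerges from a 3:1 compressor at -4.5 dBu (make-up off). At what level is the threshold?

Let T be the threshold. Output overshoot = (input overshoot)/R, so -4.5 − T = (4.5 − T)/3.
3·(-4.5 − T) = 4.5 − T → 2·T = -13.5 − 4.5 = -18.
T = -18/2 = -9 dBu.

-9 dBu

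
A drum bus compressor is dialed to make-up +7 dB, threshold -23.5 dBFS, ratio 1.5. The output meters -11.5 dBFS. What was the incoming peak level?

Stripping the +7 dB make-up gives -18.5 dBFS at the gain stage.
The compressed level sits -18.5 − (-23.5) = 5 dB over threshold.
Before 1.5:1 compression the overshoot was 5 × 1.5 = 7.5 dB, so input = -23.5 + 7.5 = -16 dBFS.

-16 dBFS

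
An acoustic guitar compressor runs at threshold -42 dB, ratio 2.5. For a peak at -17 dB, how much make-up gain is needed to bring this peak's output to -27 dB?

The peak compresses to -42 + 25/2.5 = -32 dB.
To reach -27 dB requires -27 − (-32) = 5 dB of make-up.

5 dB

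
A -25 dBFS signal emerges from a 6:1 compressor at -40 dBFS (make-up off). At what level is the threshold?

-43 dBFS

Input is 18 dB above T (since output overshoot × R = input overshoot: (-40 − T)·6 = -25 − T gives T = -43 dBFS).
Check: -43 + (-25 − (-43))/6 = -43 + 3 = -40 dBFS. ✓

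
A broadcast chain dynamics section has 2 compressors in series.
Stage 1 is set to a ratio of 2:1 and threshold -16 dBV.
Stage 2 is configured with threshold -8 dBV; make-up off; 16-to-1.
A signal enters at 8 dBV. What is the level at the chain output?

-7.75 dBV

Stage 1: 24 dB above -16 dBV, reduced 2:1 to 12 dB above → -4 dBV.
Stage 2: overshoot 4 dB → 4/16 = 0.25 dB → -7.75 dBV.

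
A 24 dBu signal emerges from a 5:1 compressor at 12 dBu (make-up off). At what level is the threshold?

9 dBu

Gain reduction = 24 − 12 = 12 dB; output overshoot = GR / (R − 1) = 12 / 4 = 3 dB.
Threshold = output − output overshoot = 12 − 3 = 9 dBu.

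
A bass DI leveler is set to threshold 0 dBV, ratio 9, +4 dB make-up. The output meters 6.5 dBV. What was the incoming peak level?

Before make-up, the level was 6.5 − 4 = 2.5 dBV.
That's 2.5 dB above the 0 dBV threshold.
Input overshoot = R × output overshoot = 22.5 dB → input = 0 + 22.5 = 22.5 dBV.

22.5 dBV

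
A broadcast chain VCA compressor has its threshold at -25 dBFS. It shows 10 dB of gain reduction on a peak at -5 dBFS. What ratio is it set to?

Input overshoot = -5 − (-25) = 20 dB.
Output overshoot = 20 − 10 = 10 dB.
Ratio = input overshoot / output overshoot = 20 / 10 = 2.

2:1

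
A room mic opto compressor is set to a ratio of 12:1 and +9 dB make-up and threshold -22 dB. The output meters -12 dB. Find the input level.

Remove make-up: -12 − 9 = -21 dB.
The compressed level sits -21 − (-22) = 1 dB over threshold.
Before 12:1 compression the overshoot was 1 × 12 = 12 dB, so input = -22 + 12 = -10 dB.

-10 dB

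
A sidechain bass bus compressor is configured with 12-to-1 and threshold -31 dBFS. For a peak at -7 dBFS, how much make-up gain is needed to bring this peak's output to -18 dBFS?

Without make-up, output = threshold + overshoot/12 = -31 + 2 = -29 dBFS.
Gap to target: 11 dB.

11 dB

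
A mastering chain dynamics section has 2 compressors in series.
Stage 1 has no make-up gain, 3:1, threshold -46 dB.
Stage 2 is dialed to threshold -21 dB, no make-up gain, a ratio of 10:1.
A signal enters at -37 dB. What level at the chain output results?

-43 dB

Stage 1: -37 dB is 9 dB over -46 dB; at 3:1 that becomes 3 dB over, giving -43 dB.
Stage 2: -43 dB is at or below the -21 dB threshold — no compression; output -43 dB.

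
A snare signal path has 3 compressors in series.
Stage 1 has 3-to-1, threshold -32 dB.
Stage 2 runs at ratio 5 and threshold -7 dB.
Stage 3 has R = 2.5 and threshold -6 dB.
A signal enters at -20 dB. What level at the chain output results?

-28 dB

Stage 1: 12 dB above -32 dB, reduced 3:1 to 4 dB above → -28 dB.
Stage 2: -28 dB is at or below the -7 dB threshold — no compression; output -28 dB.
Stage 3: -28 dB ≤ -6 dB, so stage 3 doesn't engage; output -28 dB.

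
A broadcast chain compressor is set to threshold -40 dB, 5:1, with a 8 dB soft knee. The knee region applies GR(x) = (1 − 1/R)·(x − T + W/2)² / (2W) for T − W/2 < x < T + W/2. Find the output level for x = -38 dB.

x − T + W/2 = -38 − (-40) + 4 = 6.
GR = (1 − 1/5) × 6² / 16 = 0.8 × 36 / 16 = 1.8 dB.
Output = -38 − 1.8 = -39.8 dB.

-39.8 dB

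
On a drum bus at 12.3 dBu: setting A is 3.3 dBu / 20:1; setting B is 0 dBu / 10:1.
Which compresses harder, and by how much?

B, by 2.52 dB

A: overshoot 9 dB → output overshoot 0.45 dB → GR 8.55 dB.
B: overshoot 12.3 dB → output overshoot 1.23 dB → GR 11.07 dB.
B reduces 2.52 dB more.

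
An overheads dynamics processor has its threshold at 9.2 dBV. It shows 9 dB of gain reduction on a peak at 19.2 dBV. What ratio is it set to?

Input overshoot = 19.2 − 9.2 = 10 dB.
Output overshoot = 10 − 9 = 1 dB.
Ratio = input overshoot / output overshoot = 10 / 1 = 10.

10:1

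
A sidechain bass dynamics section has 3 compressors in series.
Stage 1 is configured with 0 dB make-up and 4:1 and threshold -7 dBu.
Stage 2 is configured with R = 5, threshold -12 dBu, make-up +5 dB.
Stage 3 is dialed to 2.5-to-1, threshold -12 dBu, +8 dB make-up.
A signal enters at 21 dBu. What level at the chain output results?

Stage 1: 21 dBu is 28 dB over -7 dBu; at 4:1 that becomes 7 dB over, giving 0 dBu.
Stage 2: 12 dB above -12 dBu, reduced 5:1 to 2.4 dB above → -9.6 dBu; +5 dB make-up → -4.6 dBu.
Stage 3: -4.6 dBu is 7.4 dB over -12 dBu; at 2.5:1 that becomes 2.96 dB over, giving -9.04 dBu; +8 dB make-up → -1.04 dBu.

-1.04 dBu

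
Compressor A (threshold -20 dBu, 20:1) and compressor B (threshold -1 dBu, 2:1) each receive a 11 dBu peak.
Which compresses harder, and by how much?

A, by 23.45 dB

A: 31 dB over, compressed to 1.55 dB over, so 29.45 dB of GR.
B: 12 dB over, compressed to 6 dB over, so 6 dB of GR.
Difference: 23.45 dB in favour of A.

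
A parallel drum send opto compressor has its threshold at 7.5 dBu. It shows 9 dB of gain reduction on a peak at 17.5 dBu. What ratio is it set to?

10:1

Input overshoot = 17.5 − 7.5 = 10 dB.
Output overshoot = 10 − 9 = 1 dB.
Ratio = input overshoot / output overshoot = 10 / 1 = 10.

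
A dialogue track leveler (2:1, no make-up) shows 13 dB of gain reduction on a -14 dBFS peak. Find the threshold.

Gain reduction = -14 − (-27) = 13 dB; output overshoot = GR / (R − 1) = 13 / 1 = 13 dB.
Threshold = output − output overshoot = -27 − 13 = -40 dBFS.

-40 dBFS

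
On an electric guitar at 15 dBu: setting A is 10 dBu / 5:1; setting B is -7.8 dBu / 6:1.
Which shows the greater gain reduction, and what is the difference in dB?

A: overshoot 5 dB → output overshoot 1 dB → GR 4 dB.
B: overshoot 22.8 dB → output overshoot 3.8 dB → GR 19 dB.
B applies 15 dB more gain reduction.

B, by 15 dB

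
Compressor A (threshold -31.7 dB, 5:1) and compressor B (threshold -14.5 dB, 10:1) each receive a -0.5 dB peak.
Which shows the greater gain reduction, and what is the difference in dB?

A: GR = 31.2 − 31.2/5 = 24.96 dB.
B: GR = 14 − 14/10 = 12.6 dB.
A reduces 12.36 dB more.

A, by 12.36 dB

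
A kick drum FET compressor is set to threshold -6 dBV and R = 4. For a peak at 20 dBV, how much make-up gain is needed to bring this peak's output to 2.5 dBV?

Without make-up, output = threshold + overshoot/4 = -6 + 6.5 = 0.5 dBV.
Gap to target: 2 dB.

2 dB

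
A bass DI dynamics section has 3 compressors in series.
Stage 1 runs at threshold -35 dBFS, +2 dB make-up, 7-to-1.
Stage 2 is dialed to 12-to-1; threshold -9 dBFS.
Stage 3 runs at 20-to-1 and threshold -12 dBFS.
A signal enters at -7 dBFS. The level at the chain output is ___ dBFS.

Stage 1: 28 dB above -35 dBFS, reduced 7:1 to 4 dB above → -31 dBFS; +2 dB make-up → -29 dBFS.
Stage 2: -29 dBFS ≤ -9 dBFS, so stage 2 doesn't engage; output -29 dBFS.
Stage 3: -29 dBFS ≤ -12 dBFS, so stage 3 doesn't engage; output -29 dBFS.

-29 dBFS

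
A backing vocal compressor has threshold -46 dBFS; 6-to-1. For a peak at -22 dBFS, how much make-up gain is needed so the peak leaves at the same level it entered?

20 dB

The peak compresses to -46 + 24/6 = -42 dBFS.
To reach -22 dBFS requires -22 − (-42) = 20 dB of make-up.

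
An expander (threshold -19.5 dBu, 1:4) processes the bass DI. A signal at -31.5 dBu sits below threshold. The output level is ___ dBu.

The input is 12 dB below the -19.5 dBu threshold.
A 1:4 expander multiplies undershoot by 4: 12 × 4 = 48 dB below threshold.
Output = -19.5 − 48 = -67.5 dBu.

-67.5 dBu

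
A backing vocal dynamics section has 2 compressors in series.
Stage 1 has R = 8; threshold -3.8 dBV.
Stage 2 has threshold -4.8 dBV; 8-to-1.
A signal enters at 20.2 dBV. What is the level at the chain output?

-4.3 dBV

Stage 1: 20.2 dBV is 24 dB over -3.8 dBV; at 8:1 that becomes 3 dB over, giving -0.8 dBV.
Stage 2: overshoot 4 dB → 4/8 = 0.5 dB → -4.3 dBV.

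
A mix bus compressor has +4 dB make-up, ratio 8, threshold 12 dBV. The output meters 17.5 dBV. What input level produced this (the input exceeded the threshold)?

Stripping the +4 dB make-up gives 13.5 dBV at the gain stage.
The compressed level sits 13.5 − 12 = 1.5 dB over threshold.
Undo the ratio: input overshoot = 1.5 × 8 = 12 dB, giving input = 24 dBV.

24 dBV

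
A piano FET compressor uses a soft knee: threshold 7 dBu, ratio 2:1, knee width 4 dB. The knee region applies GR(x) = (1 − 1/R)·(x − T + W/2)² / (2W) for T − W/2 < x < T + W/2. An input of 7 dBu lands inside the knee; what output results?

6.75 dBu

x − T + W/2 = 7 − 7 + 2 = 2.
GR = (1 − 1/2) × 2² / 8 = 0.5 × 4 / 8 = 0.25 dB.
Output = 7 − 0.25 = 6.75 dBu.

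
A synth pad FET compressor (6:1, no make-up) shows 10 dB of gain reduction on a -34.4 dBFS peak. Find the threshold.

Gain reduction = -34.4 − (-44.4) = 10 dB; output overshoot = GR / (R − 1) = 10 / 5 = 2 dB.
Threshold = output − output overshoot = -44.4 − 2 = -46.4 dBFS.

-46.4 dBFS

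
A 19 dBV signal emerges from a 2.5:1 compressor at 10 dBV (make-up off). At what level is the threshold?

Input is 15 dB above T (since output overshoot × R = input overshoot: (10 − T)·2.5 = 19 − T gives T = 4 dBV).
Check: 4 + (19 − 4)/2.5 = 4 + 6 = 10 dBV. ✓

4 dBV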